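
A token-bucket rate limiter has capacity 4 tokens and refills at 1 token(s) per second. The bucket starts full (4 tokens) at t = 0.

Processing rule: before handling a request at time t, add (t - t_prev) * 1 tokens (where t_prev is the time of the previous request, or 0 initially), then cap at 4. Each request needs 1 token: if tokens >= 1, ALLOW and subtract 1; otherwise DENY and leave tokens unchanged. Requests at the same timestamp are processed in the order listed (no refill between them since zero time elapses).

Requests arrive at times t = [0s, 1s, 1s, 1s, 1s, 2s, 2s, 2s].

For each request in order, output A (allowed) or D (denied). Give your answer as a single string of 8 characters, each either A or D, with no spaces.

Simulating step by step:
  req#1 t=0s: ALLOW
  req#2 t=1s: ALLOW
  req#3 t=1s: ALLOW
  req#4 t=1s: ALLOW
  req#5 t=1s: ALLOW
  req#6 t=2s: ALLOW
  req#7 t=2s: DENY
  req#8 t=2s: DENY

Answer: AAAAAADD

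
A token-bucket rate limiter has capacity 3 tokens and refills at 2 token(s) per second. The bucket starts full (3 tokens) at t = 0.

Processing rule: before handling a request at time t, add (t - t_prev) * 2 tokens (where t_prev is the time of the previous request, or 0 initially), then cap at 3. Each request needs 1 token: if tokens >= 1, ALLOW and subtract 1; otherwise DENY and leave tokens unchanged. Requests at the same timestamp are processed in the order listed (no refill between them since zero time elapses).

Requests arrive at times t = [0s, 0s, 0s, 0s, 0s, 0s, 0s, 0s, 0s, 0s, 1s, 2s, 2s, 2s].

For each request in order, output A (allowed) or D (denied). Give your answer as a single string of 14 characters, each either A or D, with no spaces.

Answer: AAADDDDDDDAAAA

Derivation:
Simulating step by step:
  req#1 t=0s: ALLOW
  req#2 t=0s: ALLOW
  req#3 t=0s: ALLOW
  req#4 t=0s: DENY
  req#5 t=0s: DENY
  req#6 t=0s: DENY
  req#7 t=0s: DENY
  req#8 t=0s: DENY
  req#9 t=0s: DENY
  req#10 t=0s: DENY
  req#11 t=1s: ALLOW
  req#12 t=2s: ALLOW
  req#13 t=2s: ALLOW
  req#14 t=2s: ALLOW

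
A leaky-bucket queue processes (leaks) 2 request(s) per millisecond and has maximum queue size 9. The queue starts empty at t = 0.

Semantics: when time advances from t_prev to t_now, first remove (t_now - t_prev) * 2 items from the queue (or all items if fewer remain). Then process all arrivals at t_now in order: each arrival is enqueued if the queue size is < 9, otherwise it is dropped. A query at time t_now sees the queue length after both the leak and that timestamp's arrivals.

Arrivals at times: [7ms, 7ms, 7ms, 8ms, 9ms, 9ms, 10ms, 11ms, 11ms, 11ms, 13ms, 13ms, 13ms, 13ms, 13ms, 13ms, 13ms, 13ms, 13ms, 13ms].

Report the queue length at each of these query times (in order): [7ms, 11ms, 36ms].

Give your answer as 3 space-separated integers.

Queue lengths at query times:
  query t=7ms: backlog = 3
  query t=11ms: backlog = 3
  query t=36ms: backlog = 0

Answer: 3 3 0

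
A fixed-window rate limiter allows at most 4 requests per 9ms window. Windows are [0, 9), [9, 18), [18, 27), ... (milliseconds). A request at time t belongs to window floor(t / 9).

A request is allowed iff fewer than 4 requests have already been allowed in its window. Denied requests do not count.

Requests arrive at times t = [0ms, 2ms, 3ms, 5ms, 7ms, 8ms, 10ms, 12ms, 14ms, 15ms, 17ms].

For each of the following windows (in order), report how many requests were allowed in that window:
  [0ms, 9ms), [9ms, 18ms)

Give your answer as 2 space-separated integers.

Answer: 4 4

Derivation:
Processing requests:
  req#1 t=0ms (window 0): ALLOW
  req#2 t=2ms (window 0): ALLOW
  req#3 t=3ms (window 0): ALLOW
  req#4 t=5ms (window 0): ALLOW
  req#5 t=7ms (window 0): DENY
  req#6 t=8ms (window 0): DENY
  req#7 t=10ms (window 1): ALLOW
  req#8 t=12ms (window 1): ALLOW
  req#9 t=14ms (window 1): ALLOW
  req#10 t=15ms (window 1): ALLOW
  req#11 t=17ms (window 1): DENY

Allowed counts by window: 4 4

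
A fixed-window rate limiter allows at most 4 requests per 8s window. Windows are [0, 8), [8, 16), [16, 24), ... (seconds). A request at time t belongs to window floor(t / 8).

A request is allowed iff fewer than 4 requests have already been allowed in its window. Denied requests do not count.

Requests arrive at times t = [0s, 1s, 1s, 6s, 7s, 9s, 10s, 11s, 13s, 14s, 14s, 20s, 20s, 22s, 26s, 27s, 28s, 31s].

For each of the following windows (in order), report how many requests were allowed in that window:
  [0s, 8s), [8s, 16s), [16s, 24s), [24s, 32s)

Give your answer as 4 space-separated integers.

Answer: 4 4 3 4

Derivation:
Processing requests:
  req#1 t=0s (window 0): ALLOW
  req#2 t=1s (window 0): ALLOW
  req#3 t=1s (window 0): ALLOW
  req#4 t=6s (window 0): ALLOW
  req#5 t=7s (window 0): DENY
  req#6 t=9s (window 1): ALLOW
  req#7 t=10s (window 1): ALLOW
  req#8 t=11s (window 1): ALLOW
  req#9 t=13s (window 1): ALLOW
  req#10 t=14s (window 1): DENY
  req#11 t=14s (window 1): DENY
  req#12 t=20s (window 2): ALLOW
  req#13 t=20s (window 2): ALLOW
  req#14 t=22s (window 2): ALLOW
  req#15 t=26s (window 3): ALLOW
  req#16 t=27s (window 3): ALLOW
  req#17 t=28s (window 3): ALLOW
  req#18 t=31s (window 3): ALLOW

Allowed counts by window: 4 4 3 4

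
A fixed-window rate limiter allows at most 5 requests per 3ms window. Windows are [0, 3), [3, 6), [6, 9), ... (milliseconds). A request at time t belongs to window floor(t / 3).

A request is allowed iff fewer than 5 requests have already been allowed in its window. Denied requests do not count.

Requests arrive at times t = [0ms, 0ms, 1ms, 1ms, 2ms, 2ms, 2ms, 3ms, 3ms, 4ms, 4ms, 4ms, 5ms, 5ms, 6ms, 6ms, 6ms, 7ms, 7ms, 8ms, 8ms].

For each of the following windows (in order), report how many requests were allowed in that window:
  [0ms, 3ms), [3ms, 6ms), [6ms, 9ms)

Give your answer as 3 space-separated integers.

Processing requests:
  req#1 t=0ms (window 0): ALLOW
  req#2 t=0ms (window 0): ALLOW
  req#3 t=1ms (window 0): ALLOW
  req#4 t=1ms (window 0): ALLOW
  req#5 t=2ms (window 0): ALLOW
  req#6 t=2ms (window 0): DENY
  req#7 t=2ms (window 0): DENY
  req#8 t=3ms (window 1): ALLOW
  req#9 t=3ms (window 1): ALLOW
  req#10 t=4ms (window 1): ALLOW
  req#11 t=4ms (window 1): ALLOW
  req#12 t=4ms (window 1): ALLOW
  req#13 t=5ms (window 1): DENY
  req#14 t=5ms (window 1): DENY
  req#15 t=6ms (window 2): ALLOW
  req#16 t=6ms (window 2): ALLOW
  req#17 t=6ms (window 2): ALLOW
  req#18 t=7ms (window 2): ALLOW
  req#19 t=7ms (window 2): ALLOW
  req#20 t=8ms (window 2): DENY
  req#21 t=8ms (window 2): DENY

Allowed counts by window: 5 5 5

Answer: 5 5 5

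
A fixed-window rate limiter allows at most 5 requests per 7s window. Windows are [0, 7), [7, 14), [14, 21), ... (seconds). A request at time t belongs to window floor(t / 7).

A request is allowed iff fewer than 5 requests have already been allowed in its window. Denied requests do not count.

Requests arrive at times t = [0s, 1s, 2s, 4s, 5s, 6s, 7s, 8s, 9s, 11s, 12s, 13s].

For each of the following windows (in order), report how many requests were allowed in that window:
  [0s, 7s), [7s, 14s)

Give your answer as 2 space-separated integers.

Processing requests:
  req#1 t=0s (window 0): ALLOW
  req#2 t=1s (window 0): ALLOW
  req#3 t=2s (window 0): ALLOW
  req#4 t=4s (window 0): ALLOW
  req#5 t=5s (window 0): ALLOW
  req#6 t=6s (window 0): DENY
  req#7 t=7s (window 1): ALLOW
  req#8 t=8s (window 1): ALLOW
  req#9 t=9s (window 1): ALLOW
  req#10 t=11s (window 1): ALLOW
  req#11 t=12s (window 1): ALLOW
  req#12 t=13s (window 1): DENY

Allowed counts by window: 5 5

Answer: 5 5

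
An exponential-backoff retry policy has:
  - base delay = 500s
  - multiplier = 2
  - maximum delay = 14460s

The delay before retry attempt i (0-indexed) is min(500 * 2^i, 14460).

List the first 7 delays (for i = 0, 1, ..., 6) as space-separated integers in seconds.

Answer: 500 1000 2000 4000 8000 14460 14460

Derivation:
Computing each delay:
  i=0: min(500*2^0, 14460) = 500
  i=1: min(500*2^1, 14460) = 1000
  i=2: min(500*2^2, 14460) = 2000
  i=3: min(500*2^3, 14460) = 4000
  i=4: min(500*2^4, 14460) = 8000
  i=5: min(500*2^5, 14460) = 14460
  i=6: min(500*2^6, 14460) = 14460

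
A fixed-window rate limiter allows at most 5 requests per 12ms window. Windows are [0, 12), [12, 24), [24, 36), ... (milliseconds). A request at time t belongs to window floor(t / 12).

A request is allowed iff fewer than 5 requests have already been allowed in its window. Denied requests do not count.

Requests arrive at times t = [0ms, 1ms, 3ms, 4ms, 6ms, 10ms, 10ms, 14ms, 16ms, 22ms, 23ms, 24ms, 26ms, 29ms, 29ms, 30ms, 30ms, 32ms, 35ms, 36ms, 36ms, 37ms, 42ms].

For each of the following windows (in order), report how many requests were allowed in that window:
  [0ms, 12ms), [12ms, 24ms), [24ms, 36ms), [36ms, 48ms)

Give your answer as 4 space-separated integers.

Processing requests:
  req#1 t=0ms (window 0): ALLOW
  req#2 t=1ms (window 0): ALLOW
  req#3 t=3ms (window 0): ALLOW
  req#4 t=4ms (window 0): ALLOW
  req#5 t=6ms (window 0): ALLOW
  req#6 t=10ms (window 0): DENY
  req#7 t=10ms (window 0): DENY
  req#8 t=14ms (window 1): ALLOW
  req#9 t=16ms (window 1): ALLOW
  req#10 t=22ms (window 1): ALLOW
  req#11 t=23ms (window 1): ALLOW
  req#12 t=24ms (window 2): ALLOW
  req#13 t=26ms (window 2): ALLOW
  req#14 t=29ms (window 2): ALLOW
  req#15 t=29ms (window 2): ALLOW
  req#16 t=30ms (window 2): ALLOW
  req#17 t=30ms (window 2): DENY
  req#18 t=32ms (window 2): DENY
  req#19 t=35ms (window 2): DENY
  req#20 t=36ms (window 3): ALLOW
  req#21 t=36ms (window 3): ALLOW
  req#22 t=37ms (window 3): ALLOW
  req#23 t=42ms (window 3): ALLOW

Allowed counts by window: 5 4 5 4

Answer: 5 4 5 4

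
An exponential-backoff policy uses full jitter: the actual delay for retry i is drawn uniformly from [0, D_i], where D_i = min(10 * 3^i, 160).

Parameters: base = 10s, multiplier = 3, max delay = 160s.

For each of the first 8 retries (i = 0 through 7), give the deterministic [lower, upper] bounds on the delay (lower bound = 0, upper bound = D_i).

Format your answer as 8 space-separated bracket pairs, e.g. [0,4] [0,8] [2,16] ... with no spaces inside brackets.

Computing bounds per retry:
  i=0: D_i=min(10*3^0,160)=10, bounds=[0,10]
  i=1: D_i=min(10*3^1,160)=30, bounds=[0,30]
  i=2: D_i=min(10*3^2,160)=90, bounds=[0,90]
  i=3: D_i=min(10*3^3,160)=160, bounds=[0,160]
  i=4: D_i=min(10*3^4,160)=160, bounds=[0,160]
  i=5: D_i=min(10*3^5,160)=160, bounds=[0,160]
  i=6: D_i=min(10*3^6,160)=160, bounds=[0,160]
  i=7: D_i=min(10*3^7,160)=160, bounds=[0,160]

Answer: [0,10] [0,30] [0,90] [0,160] [0,160] [0,160] [0,160] [0,160]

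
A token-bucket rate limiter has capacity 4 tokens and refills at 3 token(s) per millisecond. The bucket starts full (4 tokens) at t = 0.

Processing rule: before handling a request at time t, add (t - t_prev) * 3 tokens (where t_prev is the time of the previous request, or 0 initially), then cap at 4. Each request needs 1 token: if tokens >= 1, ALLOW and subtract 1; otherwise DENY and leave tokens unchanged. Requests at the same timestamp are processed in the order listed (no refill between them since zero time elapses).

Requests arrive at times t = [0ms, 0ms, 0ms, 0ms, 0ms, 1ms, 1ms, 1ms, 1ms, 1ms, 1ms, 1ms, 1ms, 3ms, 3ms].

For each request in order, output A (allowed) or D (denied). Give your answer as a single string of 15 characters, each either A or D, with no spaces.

Answer: AAAADAAADDDDDAA

Derivation:
Simulating step by step:
  req#1 t=0ms: ALLOW
  req#2 t=0ms: ALLOW
  req#3 t=0ms: ALLOW
  req#4 t=0ms: ALLOW
  req#5 t=0ms: DENY
  req#6 t=1ms: ALLOW
  req#7 t=1ms: ALLOW
  req#8 t=1ms: ALLOW
  req#9 t=1ms: DENY
  req#10 t=1ms: DENY
  req#11 t=1ms: DENY
  req#12 t=1ms: DENY
  req#13 t=1ms: DENY
  req#14 t=3ms: ALLOW
  req#15 t=3ms: ALLOW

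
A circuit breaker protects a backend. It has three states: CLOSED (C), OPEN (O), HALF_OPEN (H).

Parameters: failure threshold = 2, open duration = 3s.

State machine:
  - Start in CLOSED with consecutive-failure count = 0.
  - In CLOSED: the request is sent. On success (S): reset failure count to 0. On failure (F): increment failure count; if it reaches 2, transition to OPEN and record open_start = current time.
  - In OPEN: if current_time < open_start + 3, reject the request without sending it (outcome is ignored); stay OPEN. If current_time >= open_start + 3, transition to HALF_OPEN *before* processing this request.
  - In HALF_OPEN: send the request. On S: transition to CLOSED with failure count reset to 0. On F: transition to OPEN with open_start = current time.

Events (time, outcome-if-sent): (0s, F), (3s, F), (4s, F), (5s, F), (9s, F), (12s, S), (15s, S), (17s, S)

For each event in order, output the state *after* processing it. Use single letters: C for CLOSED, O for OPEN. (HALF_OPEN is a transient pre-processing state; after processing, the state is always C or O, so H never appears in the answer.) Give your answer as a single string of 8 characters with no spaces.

State after each event:
  event#1 t=0s outcome=F: state=CLOSED
  event#2 t=3s outcome=F: state=OPEN
  event#3 t=4s outcome=F: state=OPEN
  event#4 t=5s outcome=F: state=OPEN
  event#5 t=9s outcome=F: state=OPEN
  event#6 t=12s outcome=S: state=CLOSED
  event#7 t=15s outcome=S: state=CLOSED
  event#8 t=17s outcome=S: state=CLOSED

Answer: COOOOCCC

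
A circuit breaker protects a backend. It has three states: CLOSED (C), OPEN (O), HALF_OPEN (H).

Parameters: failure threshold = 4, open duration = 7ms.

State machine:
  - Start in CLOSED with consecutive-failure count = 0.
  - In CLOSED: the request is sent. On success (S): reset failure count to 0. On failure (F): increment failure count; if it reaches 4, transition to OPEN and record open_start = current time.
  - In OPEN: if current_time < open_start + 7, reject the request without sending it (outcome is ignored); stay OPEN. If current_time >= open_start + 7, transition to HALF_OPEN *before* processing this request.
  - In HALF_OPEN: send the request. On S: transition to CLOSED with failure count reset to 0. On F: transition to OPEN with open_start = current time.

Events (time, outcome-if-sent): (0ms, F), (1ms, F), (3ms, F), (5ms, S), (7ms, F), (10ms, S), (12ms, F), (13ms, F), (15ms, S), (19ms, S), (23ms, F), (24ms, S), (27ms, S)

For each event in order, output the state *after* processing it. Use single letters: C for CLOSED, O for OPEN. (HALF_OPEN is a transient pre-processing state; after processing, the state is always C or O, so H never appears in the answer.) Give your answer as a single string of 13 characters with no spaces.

Answer: CCCCCCCCCCCCC

Derivation:
State after each event:
  event#1 t=0ms outcome=F: state=CLOSED
  event#2 t=1ms outcome=F: state=CLOSED
  event#3 t=3ms outcome=F: state=CLOSED
  event#4 t=5ms outcome=S: state=CLOSED
  event#5 t=7ms outcome=F: state=CLOSED
  event#6 t=10ms outcome=S: state=CLOSED
  event#7 t=12ms outcome=F: state=CLOSED
  event#8 t=13ms outcome=F: state=CLOSED
  event#9 t=15ms outcome=S: state=CLOSED
  event#10 t=19ms outcome=S: state=CLOSED
  event#11 t=23ms outcome=F: state=CLOSED
  event#12 t=24ms outcome=S: state=CLOSED
  event#13 t=27ms outcome=S: state=CLOSED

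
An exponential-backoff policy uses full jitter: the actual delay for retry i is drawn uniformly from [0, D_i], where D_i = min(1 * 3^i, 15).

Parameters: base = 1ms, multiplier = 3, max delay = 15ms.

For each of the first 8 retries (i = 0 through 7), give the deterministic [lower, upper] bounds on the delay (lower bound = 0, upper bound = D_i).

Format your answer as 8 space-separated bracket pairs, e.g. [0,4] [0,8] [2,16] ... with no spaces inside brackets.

Answer: [0,1] [0,3] [0,9] [0,15] [0,15] [0,15] [0,15] [0,15]

Derivation:
Computing bounds per retry:
  i=0: D_i=min(1*3^0,15)=1, bounds=[0,1]
  i=1: D_i=min(1*3^1,15)=3, bounds=[0,3]
  i=2: D_i=min(1*3^2,15)=9, bounds=[0,9]
  i=3: D_i=min(1*3^3,15)=15, bounds=[0,15]
  i=4: D_i=min(1*3^4,15)=15, bounds=[0,15]
  i=5: D_i=min(1*3^5,15)=15, bounds=[0,15]
  i=6: D_i=min(1*3^6,15)=15, bounds=[0,15]
  i=7: D_i=min(1*3^7,15)=15, bounds=[0,15]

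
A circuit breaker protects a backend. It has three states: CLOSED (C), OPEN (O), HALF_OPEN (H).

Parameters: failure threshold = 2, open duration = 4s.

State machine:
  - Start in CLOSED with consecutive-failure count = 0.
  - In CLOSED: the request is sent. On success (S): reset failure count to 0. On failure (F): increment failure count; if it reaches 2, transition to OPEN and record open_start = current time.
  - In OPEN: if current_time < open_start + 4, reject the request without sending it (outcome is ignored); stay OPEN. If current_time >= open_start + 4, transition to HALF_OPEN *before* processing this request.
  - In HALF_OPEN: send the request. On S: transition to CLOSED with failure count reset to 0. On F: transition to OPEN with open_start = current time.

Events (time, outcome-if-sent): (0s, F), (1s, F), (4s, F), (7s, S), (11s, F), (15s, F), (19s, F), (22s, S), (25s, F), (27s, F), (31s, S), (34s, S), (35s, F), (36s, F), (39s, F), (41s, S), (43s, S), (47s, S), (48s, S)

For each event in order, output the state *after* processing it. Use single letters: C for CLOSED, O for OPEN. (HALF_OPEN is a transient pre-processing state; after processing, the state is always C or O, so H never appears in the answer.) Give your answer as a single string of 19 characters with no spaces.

State after each event:
  event#1 t=0s outcome=F: state=CLOSED
  event#2 t=1s outcome=F: state=OPEN
  event#3 t=4s outcome=F: state=OPEN
  event#4 t=7s outcome=S: state=CLOSED
  event#5 t=11s outcome=F: state=CLOSED
  event#6 t=15s outcome=F: state=OPEN
  event#7 t=19s outcome=F: state=OPEN
  event#8 t=22s outcome=S: state=OPEN
  event#9 t=25s outcome=F: state=OPEN
  event#10 t=27s outcome=F: state=OPEN
  event#11 t=31s outcome=S: state=CLOSED
  event#12 t=34s outcome=S: state=CLOSED
  event#13 t=35s outcome=F: state=CLOSED
  event#14 t=36s outcome=F: state=OPEN
  event#15 t=39s outcome=F: state=OPEN
  event#16 t=41s outcome=S: state=CLOSED
  event#17 t=43s outcome=S: state=CLOSED
  event#18 t=47s outcome=S: state=CLOSED
  event#19 t=48s outcome=S: state=CLOSED

Answer: COOCCOOOOOCCCOOCCCC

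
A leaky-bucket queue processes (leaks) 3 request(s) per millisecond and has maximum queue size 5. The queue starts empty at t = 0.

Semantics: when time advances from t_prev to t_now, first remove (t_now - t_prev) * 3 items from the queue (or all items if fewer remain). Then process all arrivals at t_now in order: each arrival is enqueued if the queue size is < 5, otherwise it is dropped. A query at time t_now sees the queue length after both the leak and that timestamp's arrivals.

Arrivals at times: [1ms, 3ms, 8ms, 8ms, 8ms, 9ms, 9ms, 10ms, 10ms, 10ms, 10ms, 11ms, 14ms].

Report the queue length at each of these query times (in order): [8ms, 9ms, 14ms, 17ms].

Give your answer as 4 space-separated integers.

Queue lengths at query times:
  query t=8ms: backlog = 3
  query t=9ms: backlog = 2
  query t=14ms: backlog = 1
  query t=17ms: backlog = 0

Answer: 3 2 1 0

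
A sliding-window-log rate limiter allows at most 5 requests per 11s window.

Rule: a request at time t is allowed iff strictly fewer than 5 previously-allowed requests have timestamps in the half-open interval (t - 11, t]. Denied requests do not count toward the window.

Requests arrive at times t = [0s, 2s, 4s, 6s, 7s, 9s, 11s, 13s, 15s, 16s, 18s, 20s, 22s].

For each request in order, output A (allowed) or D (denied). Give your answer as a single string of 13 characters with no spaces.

Answer: AAAAADAAADAAA

Derivation:
Tracking allowed requests in the window:
  req#1 t=0s: ALLOW
  req#2 t=2s: ALLOW
  req#3 t=4s: ALLOW
  req#4 t=6s: ALLOW
  req#5 t=7s: ALLOW
  req#6 t=9s: DENY
  req#7 t=11s: ALLOW
  req#8 t=13s: ALLOW
  req#9 t=15s: ALLOW
  req#10 t=16s: DENY
  req#11 t=18s: ALLOW
  req#12 t=20s: ALLOW
  req#13 t=22s: ALLOW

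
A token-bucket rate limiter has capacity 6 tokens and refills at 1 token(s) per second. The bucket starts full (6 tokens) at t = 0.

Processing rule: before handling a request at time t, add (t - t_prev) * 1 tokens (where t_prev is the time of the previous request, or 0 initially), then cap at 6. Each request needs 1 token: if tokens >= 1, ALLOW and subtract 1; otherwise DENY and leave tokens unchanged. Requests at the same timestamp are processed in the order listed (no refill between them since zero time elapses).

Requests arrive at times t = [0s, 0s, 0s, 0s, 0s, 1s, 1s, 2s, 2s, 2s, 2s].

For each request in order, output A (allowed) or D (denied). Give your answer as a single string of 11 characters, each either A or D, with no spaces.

Answer: AAAAAAAADDD

Derivation:
Simulating step by step:
  req#1 t=0s: ALLOW
  req#2 t=0s: ALLOW
  req#3 t=0s: ALLOW
  req#4 t=0s: ALLOW
  req#5 t=0s: ALLOW
  req#6 t=1s: ALLOW
  req#7 t=1s: ALLOW
  req#8 t=2s: ALLOW
  req#9 t=2s: DENY
  req#10 t=2s: DENY
  req#11 t=2s: DENY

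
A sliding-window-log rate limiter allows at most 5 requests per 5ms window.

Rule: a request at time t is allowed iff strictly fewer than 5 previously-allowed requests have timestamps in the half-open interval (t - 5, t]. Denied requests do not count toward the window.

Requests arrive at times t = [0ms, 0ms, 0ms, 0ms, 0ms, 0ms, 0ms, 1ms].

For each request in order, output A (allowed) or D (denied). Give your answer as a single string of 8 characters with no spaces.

Answer: AAAAADDD

Derivation:
Tracking allowed requests in the window:
  req#1 t=0ms: ALLOW
  req#2 t=0ms: ALLOW
  req#3 t=0ms: ALLOW
  req#4 t=0ms: ALLOW
  req#5 t=0ms: ALLOW
  req#6 t=0ms: DENY
  req#7 t=0ms: DENY
  req#8 t=1ms: DENY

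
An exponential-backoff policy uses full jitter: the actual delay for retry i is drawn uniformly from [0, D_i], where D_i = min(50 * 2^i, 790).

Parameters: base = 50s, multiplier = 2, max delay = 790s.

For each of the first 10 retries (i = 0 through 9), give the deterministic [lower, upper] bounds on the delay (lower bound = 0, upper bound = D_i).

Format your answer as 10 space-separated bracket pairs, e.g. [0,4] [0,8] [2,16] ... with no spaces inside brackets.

Answer: [0,50] [0,100] [0,200] [0,400] [0,790] [0,790] [0,790] [0,790] [0,790] [0,790]

Derivation:
Computing bounds per retry:
  i=0: D_i=min(50*2^0,790)=50, bounds=[0,50]
  i=1: D_i=min(50*2^1,790)=100, bounds=[0,100]
  i=2: D_i=min(50*2^2,790)=200, bounds=[0,200]
  i=3: D_i=min(50*2^3,790)=400, bounds=[0,400]
  i=4: D_i=min(50*2^4,790)=790, bounds=[0,790]
  i=5: D_i=min(50*2^5,790)=790, bounds=[0,790]
  i=6: D_i=min(50*2^6,790)=790, bounds=[0,790]
  i=7: D_i=min(50*2^7,790)=790, bounds=[0,790]
  i=8: D_i=min(50*2^8,790)=790, bounds=[0,790]
  i=9: D_i=min(50*2^9,790)=790, bounds=[0,790]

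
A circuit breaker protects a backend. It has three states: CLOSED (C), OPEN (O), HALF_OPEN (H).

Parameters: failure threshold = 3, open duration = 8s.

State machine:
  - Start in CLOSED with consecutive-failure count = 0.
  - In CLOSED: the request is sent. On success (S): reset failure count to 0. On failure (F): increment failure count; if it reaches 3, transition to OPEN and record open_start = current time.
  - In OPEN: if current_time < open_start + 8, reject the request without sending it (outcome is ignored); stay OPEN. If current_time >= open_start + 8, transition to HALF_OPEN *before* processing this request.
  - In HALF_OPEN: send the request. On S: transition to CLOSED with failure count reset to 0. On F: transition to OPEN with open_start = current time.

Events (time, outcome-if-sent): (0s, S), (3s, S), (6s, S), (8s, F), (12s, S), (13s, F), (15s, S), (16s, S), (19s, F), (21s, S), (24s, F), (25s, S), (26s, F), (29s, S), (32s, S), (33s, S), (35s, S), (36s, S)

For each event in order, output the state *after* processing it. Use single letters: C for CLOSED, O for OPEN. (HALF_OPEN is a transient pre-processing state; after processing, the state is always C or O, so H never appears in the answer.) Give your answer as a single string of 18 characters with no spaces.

Answer: CCCCCCCCCCCCCCCCCC

Derivation:
State after each event:
  event#1 t=0s outcome=S: state=CLOSED
  event#2 t=3s outcome=S: state=CLOSED
  event#3 t=6s outcome=S: state=CLOSED
  event#4 t=8s outcome=F: state=CLOSED
  event#5 t=12s outcome=S: state=CLOSED
  event#6 t=13s outcome=F: state=CLOSED
  event#7 t=15s outcome=S: state=CLOSED
  event#8 t=16s outcome=S: state=CLOSED
  event#9 t=19s outcome=F: state=CLOSED
  event#10 t=21s outcome=S: state=CLOSED
  event#11 t=24s outcome=F: state=CLOSED
  event#12 t=25s outcome=S: state=CLOSED
  event#13 t=26s outcome=F: state=CLOSED
  event#14 t=29s outcome=S: state=CLOSED
  event#15 t=32s outcome=S: state=CLOSED
  event#16 t=33s outcome=S: state=CLOSED
  event#17 t=35s outcome=S: state=CLOSED
  event#18 t=36s outcome=S: state=CLOSED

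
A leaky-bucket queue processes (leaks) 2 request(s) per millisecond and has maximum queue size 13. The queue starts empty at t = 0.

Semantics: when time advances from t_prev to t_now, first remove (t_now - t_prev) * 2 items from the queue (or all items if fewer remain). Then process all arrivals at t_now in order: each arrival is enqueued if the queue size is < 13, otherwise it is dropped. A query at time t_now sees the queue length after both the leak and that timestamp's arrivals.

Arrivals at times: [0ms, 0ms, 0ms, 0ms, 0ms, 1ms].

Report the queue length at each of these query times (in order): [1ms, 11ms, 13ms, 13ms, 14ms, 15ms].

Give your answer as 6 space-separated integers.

Queue lengths at query times:
  query t=1ms: backlog = 4
  query t=11ms: backlog = 0
  query t=13ms: backlog = 0
  query t=13ms: backlog = 0
  query t=14ms: backlog = 0
  query t=15ms: backlog = 0

Answer: 4 0 0 0 0 0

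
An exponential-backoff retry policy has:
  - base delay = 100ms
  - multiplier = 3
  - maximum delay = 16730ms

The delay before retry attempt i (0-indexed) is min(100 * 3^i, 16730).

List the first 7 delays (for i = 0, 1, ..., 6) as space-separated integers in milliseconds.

Answer: 100 300 900 2700 8100 16730 16730

Derivation:
Computing each delay:
  i=0: min(100*3^0, 16730) = 100
  i=1: min(100*3^1, 16730) = 300
  i=2: min(100*3^2, 16730) = 900
  i=3: min(100*3^3, 16730) = 2700
  i=4: min(100*3^4, 16730) = 8100
  i=5: min(100*3^5, 16730) = 16730
  i=6: min(100*3^6, 16730) = 16730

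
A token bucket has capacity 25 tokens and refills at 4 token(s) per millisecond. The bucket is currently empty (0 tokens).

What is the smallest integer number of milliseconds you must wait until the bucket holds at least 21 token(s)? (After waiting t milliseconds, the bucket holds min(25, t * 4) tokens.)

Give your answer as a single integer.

Need t * 4 >= 21, so t >= 21/4.
Smallest integer t = ceil(21/4) = 6.

Answer: 6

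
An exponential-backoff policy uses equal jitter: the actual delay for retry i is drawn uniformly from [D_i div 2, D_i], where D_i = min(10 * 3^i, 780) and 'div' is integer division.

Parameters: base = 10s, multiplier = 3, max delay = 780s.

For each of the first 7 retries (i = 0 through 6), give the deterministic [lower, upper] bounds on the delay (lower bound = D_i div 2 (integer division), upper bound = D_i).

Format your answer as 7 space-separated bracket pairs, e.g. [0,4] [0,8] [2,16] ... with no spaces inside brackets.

Computing bounds per retry:
  i=0: D_i=min(10*3^0,780)=10, bounds=[5,10]
  i=1: D_i=min(10*3^1,780)=30, bounds=[15,30]
  i=2: D_i=min(10*3^2,780)=90, bounds=[45,90]
  i=3: D_i=min(10*3^3,780)=270, bounds=[135,270]
  i=4: D_i=min(10*3^4,780)=780, bounds=[390,780]
  i=5: D_i=min(10*3^5,780)=780, bounds=[390,780]
  i=6: D_i=min(10*3^6,780)=780, bounds=[390,780]

Answer: [5,10] [15,30] [45,90] [135,270] [390,780] [390,780] [390,780]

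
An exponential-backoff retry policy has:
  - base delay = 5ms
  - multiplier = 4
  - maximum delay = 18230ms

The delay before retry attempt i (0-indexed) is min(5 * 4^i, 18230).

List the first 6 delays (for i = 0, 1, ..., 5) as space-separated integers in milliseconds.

Computing each delay:
  i=0: min(5*4^0, 18230) = 5
  i=1: min(5*4^1, 18230) = 20
  i=2: min(5*4^2, 18230) = 80
  i=3: min(5*4^3, 18230) = 320
  i=4: min(5*4^4, 18230) = 1280
  i=5: min(5*4^5, 18230) = 5120

Answer: 5 20 80 320 1280 5120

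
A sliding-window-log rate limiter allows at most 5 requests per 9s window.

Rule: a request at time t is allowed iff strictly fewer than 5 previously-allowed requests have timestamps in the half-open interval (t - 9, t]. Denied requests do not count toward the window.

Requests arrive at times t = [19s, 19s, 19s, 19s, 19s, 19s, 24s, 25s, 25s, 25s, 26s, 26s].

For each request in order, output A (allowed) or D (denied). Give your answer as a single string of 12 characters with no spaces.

Tracking allowed requests in the window:
  req#1 t=19s: ALLOW
  req#2 t=19s: ALLOW
  req#3 t=19s: ALLOW
  req#4 t=19s: ALLOW
  req#5 t=19s: ALLOW
  req#6 t=19s: DENY
  req#7 t=24s: DENY
  req#8 t=25s: DENY
  req#9 t=25s: DENY
  req#10 t=25s: DENY
  req#11 t=26s: DENY
  req#12 t=26s: DENY

Answer: AAAAADDDDDDD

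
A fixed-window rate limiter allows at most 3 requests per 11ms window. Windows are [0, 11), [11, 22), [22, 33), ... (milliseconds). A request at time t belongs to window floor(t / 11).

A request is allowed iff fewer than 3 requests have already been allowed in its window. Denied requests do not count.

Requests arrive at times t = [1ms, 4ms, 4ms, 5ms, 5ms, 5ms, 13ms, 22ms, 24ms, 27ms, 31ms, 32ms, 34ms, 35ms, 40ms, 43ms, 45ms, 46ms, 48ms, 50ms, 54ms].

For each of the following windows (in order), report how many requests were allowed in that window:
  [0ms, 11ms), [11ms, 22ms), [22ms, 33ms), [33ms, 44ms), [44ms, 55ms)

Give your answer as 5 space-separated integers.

Processing requests:
  req#1 t=1ms (window 0): ALLOW
  req#2 t=4ms (window 0): ALLOW
  req#3 t=4ms (window 0): ALLOW
  req#4 t=5ms (window 0): DENY
  req#5 t=5ms (window 0): DENY
  req#6 t=5ms (window 0): DENY
  req#7 t=13ms (window 1): ALLOW
  req#8 t=22ms (window 2): ALLOW
  req#9 t=24ms (window 2): ALLOW
  req#10 t=27ms (window 2): ALLOW
  req#11 t=31ms (window 2): DENY
  req#12 t=32ms (window 2): DENY
  req#13 t=34ms (window 3): ALLOW
  req#14 t=35ms (window 3): ALLOW
  req#15 t=40ms (window 3): ALLOW
  req#16 t=43ms (window 3): DENY
  req#17 t=45ms (window 4): ALLOW
  req#18 t=46ms (window 4): ALLOW
  req#19 t=48ms (window 4): ALLOW
  req#20 t=50ms (window 4): DENY
  req#21 t=54ms (window 4): DENY

Allowed counts by window: 3 1 3 3 3

Answer: 3 1 3 3 3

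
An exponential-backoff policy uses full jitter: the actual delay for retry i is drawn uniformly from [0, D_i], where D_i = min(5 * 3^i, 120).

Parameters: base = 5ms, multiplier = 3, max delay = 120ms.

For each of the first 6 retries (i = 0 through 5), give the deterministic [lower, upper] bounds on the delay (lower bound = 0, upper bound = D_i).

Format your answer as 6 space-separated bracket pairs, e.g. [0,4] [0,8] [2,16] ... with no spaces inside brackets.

Answer: [0,5] [0,15] [0,45] [0,120] [0,120] [0,120]

Derivation:
Computing bounds per retry:
  i=0: D_i=min(5*3^0,120)=5, bounds=[0,5]
  i=1: D_i=min(5*3^1,120)=15, bounds=[0,15]
  i=2: D_i=min(5*3^2,120)=45, bounds=[0,45]
  i=3: D_i=min(5*3^3,120)=120, bounds=[0,120]
  i=4: D_i=min(5*3^4,120)=120, bounds=[0,120]
  i=5: D_i=min(5*3^5,120)=120, bounds=[0,120]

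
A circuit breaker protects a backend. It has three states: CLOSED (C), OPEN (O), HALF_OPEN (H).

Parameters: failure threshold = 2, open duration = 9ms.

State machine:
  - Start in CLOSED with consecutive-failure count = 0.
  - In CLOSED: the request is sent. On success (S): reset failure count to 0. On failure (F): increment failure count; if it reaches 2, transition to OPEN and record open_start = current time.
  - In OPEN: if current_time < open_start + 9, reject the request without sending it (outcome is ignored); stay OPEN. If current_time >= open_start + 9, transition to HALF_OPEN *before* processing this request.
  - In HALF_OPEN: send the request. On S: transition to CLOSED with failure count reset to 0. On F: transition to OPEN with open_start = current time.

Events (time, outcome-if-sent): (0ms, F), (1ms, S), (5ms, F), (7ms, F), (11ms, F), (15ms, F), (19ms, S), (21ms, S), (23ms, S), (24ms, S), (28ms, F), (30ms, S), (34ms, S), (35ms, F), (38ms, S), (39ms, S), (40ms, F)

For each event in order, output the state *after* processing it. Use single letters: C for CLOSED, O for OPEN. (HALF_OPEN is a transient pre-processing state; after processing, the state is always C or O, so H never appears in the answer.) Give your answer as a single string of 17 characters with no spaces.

Answer: CCCOOOCCCCCCCCCCC

Derivation:
State after each event:
  event#1 t=0ms outcome=F: state=CLOSED
  event#2 t=1ms outcome=S: state=CLOSED
  event#3 t=5ms outcome=F: state=CLOSED
  event#4 t=7ms outcome=F: state=OPEN
  event#5 t=11ms outcome=F: state=OPEN
  event#6 t=15ms outcome=F: state=OPEN
  event#7 t=19ms outcome=S: state=CLOSED
  event#8 t=21ms outcome=S: state=CLOSED
  event#9 t=23ms outcome=S: state=CLOSED
  event#10 t=24ms outcome=S: state=CLOSED
  event#11 t=28ms outcome=F: state=CLOSED
  event#12 t=30ms outcome=S: state=CLOSED
  event#13 t=34ms outcome=S: state=CLOSED
  event#14 t=35ms outcome=F: state=CLOSED
  event#15 t=38ms outcome=S: state=CLOSED
  event#16 t=39ms outcome=S: state=CLOSED
  event#17 t=40ms outcome=F: state=CLOSED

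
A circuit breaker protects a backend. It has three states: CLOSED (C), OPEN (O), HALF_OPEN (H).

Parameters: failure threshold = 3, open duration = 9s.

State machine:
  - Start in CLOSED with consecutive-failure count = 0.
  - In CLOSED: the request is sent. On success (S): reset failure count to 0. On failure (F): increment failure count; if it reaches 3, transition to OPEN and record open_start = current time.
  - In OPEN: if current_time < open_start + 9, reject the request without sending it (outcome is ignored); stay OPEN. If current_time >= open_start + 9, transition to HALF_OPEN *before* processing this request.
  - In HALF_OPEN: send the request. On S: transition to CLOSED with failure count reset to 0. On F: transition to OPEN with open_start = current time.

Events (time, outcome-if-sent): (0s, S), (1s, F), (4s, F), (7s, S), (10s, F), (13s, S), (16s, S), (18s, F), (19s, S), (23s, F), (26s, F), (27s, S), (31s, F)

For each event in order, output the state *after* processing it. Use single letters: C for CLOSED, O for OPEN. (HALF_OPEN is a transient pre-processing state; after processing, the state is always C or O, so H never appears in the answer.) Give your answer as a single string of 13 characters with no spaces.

State after each event:
  event#1 t=0s outcome=S: state=CLOSED
  event#2 t=1s outcome=F: state=CLOSED
  event#3 t=4s outcome=F: state=CLOSED
  event#4 t=7s outcome=S: state=CLOSED
  event#5 t=10s outcome=F: state=CLOSED
  event#6 t=13s outcome=S: state=CLOSED
  event#7 t=16s outcome=S: state=CLOSED
  event#8 t=18s outcome=F: state=CLOSED
  event#9 t=19s outcome=S: state=CLOSED
  event#10 t=23s outcome=F: state=CLOSED
  event#11 t=26s outcome=F: state=CLOSED
  event#12 t=27s outcome=S: state=CLOSED
  event#13 t=31s outcome=F: state=CLOSED

Answer: CCCCCCCCCCCCC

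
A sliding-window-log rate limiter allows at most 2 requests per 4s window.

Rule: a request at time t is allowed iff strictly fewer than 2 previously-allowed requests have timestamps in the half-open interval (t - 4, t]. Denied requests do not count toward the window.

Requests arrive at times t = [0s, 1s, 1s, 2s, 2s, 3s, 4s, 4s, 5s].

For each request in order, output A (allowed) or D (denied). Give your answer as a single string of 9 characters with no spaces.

Answer: AADDDDADA

Derivation:
Tracking allowed requests in the window:
  req#1 t=0s: ALLOW
  req#2 t=1s: ALLOW
  req#3 t=1s: DENY
  req#4 t=2s: DENY
  req#5 t=2s: DENY
  req#6 t=3s: DENY
  req#7 t=4s: ALLOW
  req#8 t=4s: DENY
  req#9 t=5s: ALLOW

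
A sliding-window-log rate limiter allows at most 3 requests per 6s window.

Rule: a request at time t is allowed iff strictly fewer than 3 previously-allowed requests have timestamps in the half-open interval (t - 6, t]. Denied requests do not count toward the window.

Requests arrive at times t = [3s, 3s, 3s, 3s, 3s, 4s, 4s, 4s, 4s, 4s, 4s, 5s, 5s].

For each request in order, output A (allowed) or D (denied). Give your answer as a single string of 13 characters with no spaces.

Answer: AAADDDDDDDDDD

Derivation:
Tracking allowed requests in the window:
  req#1 t=3s: ALLOW
  req#2 t=3s: ALLOW
  req#3 t=3s: ALLOW
  req#4 t=3s: DENY
  req#5 t=3s: DENY
  req#6 t=4s: DENY
  req#7 t=4s: DENY
  req#8 t=4s: DENY
  req#9 t=4s: DENY
  req#10 t=4s: DENY
  req#11 t=4s: DENY
  req#12 t=5s: DENY
  req#13 t=5s: DENY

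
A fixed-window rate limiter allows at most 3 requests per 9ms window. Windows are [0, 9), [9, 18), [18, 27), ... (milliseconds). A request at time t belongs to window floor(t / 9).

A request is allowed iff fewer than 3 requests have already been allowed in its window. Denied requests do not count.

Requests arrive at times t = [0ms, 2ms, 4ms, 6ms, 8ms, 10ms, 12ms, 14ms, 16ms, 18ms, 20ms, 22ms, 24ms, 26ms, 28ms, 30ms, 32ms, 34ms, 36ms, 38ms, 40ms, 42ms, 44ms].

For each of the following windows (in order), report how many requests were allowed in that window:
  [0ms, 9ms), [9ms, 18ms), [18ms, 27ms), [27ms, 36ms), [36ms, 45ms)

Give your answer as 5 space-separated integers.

Answer: 3 3 3 3 3

Derivation:
Processing requests:
  req#1 t=0ms (window 0): ALLOW
  req#2 t=2ms (window 0): ALLOW
  req#3 t=4ms (window 0): ALLOW
  req#4 t=6ms (window 0): DENY
  req#5 t=8ms (window 0): DENY
  req#6 t=10ms (window 1): ALLOW
  req#7 t=12ms (window 1): ALLOW
  req#8 t=14ms (window 1): ALLOW
  req#9 t=16ms (window 1): DENY
  req#10 t=18ms (window 2): ALLOW
  req#11 t=20ms (window 2): ALLOW
  req#12 t=22ms (window 2): ALLOW
  req#13 t=24ms (window 2): DENY
  req#14 t=26ms (window 2): DENY
  req#15 t=28ms (window 3): ALLOW
  req#16 t=30ms (window 3): ALLOW
  req#17 t=32ms (window 3): ALLOW
  req#18 t=34ms (window 3): DENY
  req#19 t=36ms (window 4): ALLOW
  req#20 t=38ms (window 4): ALLOW
  req#21 t=40ms (window 4): ALLOW
  req#22 t=42ms (window 4): DENY
  req#23 t=44ms (window 4): DENY

Allowed counts by window: 3 3 3 3 3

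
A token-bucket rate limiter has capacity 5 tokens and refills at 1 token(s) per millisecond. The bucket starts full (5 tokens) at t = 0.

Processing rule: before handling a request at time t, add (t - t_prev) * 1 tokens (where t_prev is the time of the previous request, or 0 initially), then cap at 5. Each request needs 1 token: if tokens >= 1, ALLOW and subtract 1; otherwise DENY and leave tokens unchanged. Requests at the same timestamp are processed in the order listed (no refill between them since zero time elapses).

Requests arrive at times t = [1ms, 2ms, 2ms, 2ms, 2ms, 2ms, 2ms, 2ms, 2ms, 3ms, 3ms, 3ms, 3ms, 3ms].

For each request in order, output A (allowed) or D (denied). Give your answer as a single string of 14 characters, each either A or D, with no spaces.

Simulating step by step:
  req#1 t=1ms: ALLOW
  req#2 t=2ms: ALLOW
  req#3 t=2ms: ALLOW
  req#4 t=2ms: ALLOW
  req#5 t=2ms: ALLOW
  req#6 t=2ms: ALLOW
  req#7 t=2ms: DENY
  req#8 t=2ms: DENY
  req#9 t=2ms: DENY
  req#10 t=3ms: ALLOW
  req#11 t=3ms: DENY
  req#12 t=3ms: DENY
  req#13 t=3ms: DENY
  req#14 t=3ms: DENY

Answer: AAAAAADDDADDDD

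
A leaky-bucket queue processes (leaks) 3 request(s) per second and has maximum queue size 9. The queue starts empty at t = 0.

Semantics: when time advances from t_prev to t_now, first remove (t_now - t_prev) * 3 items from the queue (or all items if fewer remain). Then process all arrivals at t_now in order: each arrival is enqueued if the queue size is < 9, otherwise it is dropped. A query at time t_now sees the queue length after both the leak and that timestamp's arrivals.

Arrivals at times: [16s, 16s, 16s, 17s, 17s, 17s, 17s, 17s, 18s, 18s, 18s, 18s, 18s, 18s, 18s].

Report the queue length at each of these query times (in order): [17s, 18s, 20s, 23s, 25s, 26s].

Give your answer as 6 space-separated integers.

Answer: 5 9 3 0 0 0

Derivation:
Queue lengths at query times:
  query t=17s: backlog = 5
  query t=18s: backlog = 9
  query t=20s: backlog = 3
  query t=23s: backlog = 0
  query t=25s: backlog = 0
  query t=26s: backlog = 0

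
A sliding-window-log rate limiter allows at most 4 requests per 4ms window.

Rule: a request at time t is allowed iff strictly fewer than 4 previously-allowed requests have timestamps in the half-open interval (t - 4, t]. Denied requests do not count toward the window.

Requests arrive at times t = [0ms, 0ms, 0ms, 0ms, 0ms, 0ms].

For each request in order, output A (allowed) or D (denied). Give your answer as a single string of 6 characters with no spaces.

Answer: AAAADD

Derivation:
Tracking allowed requests in the window:
  req#1 t=0ms: ALLOW
  req#2 t=0ms: ALLOW
  req#3 t=0ms: ALLOW
  req#4 t=0ms: ALLOW
  req#5 t=0ms: DENY
  req#6 t=0ms: DENY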